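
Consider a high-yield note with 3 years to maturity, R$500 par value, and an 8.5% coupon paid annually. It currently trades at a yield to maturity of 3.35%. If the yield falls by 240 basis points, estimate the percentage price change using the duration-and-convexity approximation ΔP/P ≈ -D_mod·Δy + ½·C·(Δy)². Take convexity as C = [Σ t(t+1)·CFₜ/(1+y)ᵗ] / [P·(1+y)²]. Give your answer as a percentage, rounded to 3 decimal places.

+6.764%

With y = 0.0335:
  t   CF        PV=CF/(1+0.0335)^t    t·PV        t(t+1)·PV
  1        42.50        41.1224        41.1224          82.2448
  2        42.50        39.7895        79.5789         238.7367
  3       542.50       491.4375     1,474.3125       5,897.2501
  Σ                    572.3494     1,595.0138       6,218.2316
P = 572.3494; D_Mac = 2.78678 yrs; D_mod = 2.69645 yrs; C = 10.17149.
Duration effect: -2.69645 × (-0.024) = +0.064715
Convexity effect: 0.5 × 10.17149 × (-0.024)² = +0.0029294
ΔP/P ≈ +0.064715 + 0.0029294 = +0.067644 = +6.7644%.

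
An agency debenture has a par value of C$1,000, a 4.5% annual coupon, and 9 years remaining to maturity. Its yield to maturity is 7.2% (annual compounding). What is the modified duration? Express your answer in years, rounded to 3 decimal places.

6.930 years

Periodic yield y = 0.072. First find Macaulay duration:
  t   CF        PV=CF/(1+0.072)^t    t·PV
  1        45.00        41.9776        41.9776
  2        45.00        39.1582        78.3164
  3        45.00        36.5282       109.5846
  4        45.00        34.0748       136.2992
  5        45.00        31.7862       158.9310
  6        45.00        29.6513       177.9078
  7        45.00        27.6598       193.6186
  8        45.00        25.8021       206.4164
  9     1,045.00       558.9375     5,030.4372
  Σ                    825.5756     6,133.4889
P = 825.5756; Macaulay duration = 6,133.4889 / 825.5756 = 7.42935 years.
Modified duration = D_Mac / (1 + y) = 7.42935 / 1.072 = 6.93036 years.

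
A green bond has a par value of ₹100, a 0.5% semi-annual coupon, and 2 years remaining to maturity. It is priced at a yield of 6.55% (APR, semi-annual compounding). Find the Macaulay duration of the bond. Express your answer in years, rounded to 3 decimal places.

Periodic yield y = 0.03275. Discount each cash flow and weight by its period:
  t   CF        PV=CF/(1+0.03275)^t    t·PV
  1         0.25         0.2421         0.2421
  2         0.25         0.2344         0.4688
  3         0.25         0.2270         0.6809
  4       100.25        88.1259       352.5036
  Σ                     88.8293       353.8954
Price P = Σ PV = 88.8293.
Macaulay duration = Σ(t·PV) / P = 353.8954 / 88.8293 = 3.98399 half-year periods.
In years: 3.98399 / 2 = 1.99200 years.

1.992 years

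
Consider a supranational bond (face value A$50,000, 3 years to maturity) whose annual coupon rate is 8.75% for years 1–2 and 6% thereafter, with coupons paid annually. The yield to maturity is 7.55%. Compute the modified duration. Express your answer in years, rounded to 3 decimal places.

Periodic yield y = 0.0755. First find Macaulay duration:
  t   CF        PV=CF/(1+0.0755)^t    t·PV
  1     4,375.00     4,067.8754     4,067.8754
  2     4,375.00     3,782.3109     7,564.6219
  3    53,000.00    42,603.4359   127,810.3076
  Σ                 50,453.6222   139,442.8049
P = 50,453.6222; Macaulay duration = 139,442.8049 / 50,453.6222 = 2.76378 years.
Modified duration = D_Mac / (1 + y) = 2.76378 / 1.0755 = 2.56976 years.

2.570 years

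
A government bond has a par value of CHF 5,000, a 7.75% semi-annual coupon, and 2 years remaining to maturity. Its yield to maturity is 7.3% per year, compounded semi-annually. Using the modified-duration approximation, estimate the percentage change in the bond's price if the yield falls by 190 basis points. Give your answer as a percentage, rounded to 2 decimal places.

+3.47%

Periodic yield y = 0.0365. Modified duration first:
  t   CF        PV=CF/(1+0.0365)^t    t·PV
  1       193.75       186.9272       186.9272
  2       193.75       180.3446       360.6892
  3       193.75       173.9938       521.9814
  4     5,193.75     4,499.9099    17,999.6395
  Σ                  5,041.1754    19,069.2372
P = 5,041.1754; D_Mac = 3.78270 half-year periods = 1.89135 yrs; D_mod = 1.89135/(1+0.0365) = 1.82475 yrs.
ΔP/P ≈ -D_mod · Δy = -1.82475 × (-0.019) = +0.034670 = +3.4670%.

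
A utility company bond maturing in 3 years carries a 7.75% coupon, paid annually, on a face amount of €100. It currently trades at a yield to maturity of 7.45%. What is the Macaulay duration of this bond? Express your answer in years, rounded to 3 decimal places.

Periodic yield y = 0.0745. Discount each cash flow and weight by its year:
  t   CF        PV=CF/(1+0.0745)^t    t·PV
  1         7.75         7.2127         7.2127
  2         7.75         6.7126        13.4251
  3       107.75        86.8556       260.5669
  Σ                    100.7809       281.2047
Price P = Σ PV = 100.7809.
Macaulay duration = Σ(t·PV) / P = 281.2047 / 100.7809 = 2.79026 years.

2.790 years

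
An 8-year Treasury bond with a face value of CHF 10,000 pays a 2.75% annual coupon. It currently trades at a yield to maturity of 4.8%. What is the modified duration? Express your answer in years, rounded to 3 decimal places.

6.894 years

Periodic yield y = 0.048. First find Macaulay duration:
  t   CF        PV=CF/(1+0.048)^t    t·PV
  1       275.00       262.4046       262.4046
  2       275.00       250.3860       500.7721
  3       275.00       238.9180       716.7540
  4       275.00       227.9752       911.9007
  5       275.00       217.5336     1,087.6678
  6       275.00       207.5702     1,245.4212
  7       275.00       198.0632     1,386.4422
  8    10,275.00     7,061.4123    56,491.2984
  Σ                  8,664.2630    62,602.6609
P = 8,664.2630; Macaulay duration = 62,602.6609 / 8,664.2630 = 7.22539 years.
Modified duration = D_Mac / (1 + y) = 7.22539 / 1.048 = 6.89445 years.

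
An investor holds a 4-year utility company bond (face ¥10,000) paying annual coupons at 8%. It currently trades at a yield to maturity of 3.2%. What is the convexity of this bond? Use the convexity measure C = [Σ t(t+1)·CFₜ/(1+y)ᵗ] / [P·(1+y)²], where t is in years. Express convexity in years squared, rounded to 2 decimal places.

With y = 0.032:
  t   CF        PV=CF/(1+0.032)^t    t·PV        t(t+1)·PV
  1       800.00       775.1938       775.1938       1,550.3876
  2       800.00       751.1568     1,502.3136       4,506.9407
  3       800.00       727.8651     2,183.5953       8,734.3812
  4    10,800.00     9,521.4911    38,085.9644     190,429.8222
  Σ                 11,775.7068    42,547.0671     205,221.5317
P = 11,775.7068.
Convexity = Σ t(t+1)·PV / [P·(1+y)²] = 205,221.5317 / (11,775.7068 × 1.065024) = 16.36351.

16.36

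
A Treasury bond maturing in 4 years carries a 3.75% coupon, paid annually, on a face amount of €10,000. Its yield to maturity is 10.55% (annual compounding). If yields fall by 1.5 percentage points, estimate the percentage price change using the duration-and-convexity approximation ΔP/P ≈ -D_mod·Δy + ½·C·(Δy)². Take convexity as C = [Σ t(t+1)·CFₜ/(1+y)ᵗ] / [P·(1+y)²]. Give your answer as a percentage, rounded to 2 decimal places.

With y = 0.1055:
  t   CF        PV=CF/(1+0.1055)^t    t·PV        t(t+1)·PV
  1       375.00       339.2130       339.2130         678.4261
  2       375.00       306.8413       613.6825       1,841.0476
  3       375.00       277.5588       832.6764       3,330.7058
  4    10,375.00     6,946.2933    27,785.1732     138,925.8662
  Σ                  7,869.9064    29,570.7453     144,776.0457
P = 7,869.9064; D_Mac = 3.75745 yrs; D_mod = 3.39887 yrs; C = 15.05254.
Duration effect: -3.39887 × (-0.015) = +0.050983
Convexity effect: 0.5 × 15.05254 × (-0.015)² = +0.0016934
ΔP/P ≈ +0.050983 + 0.0016934 = +0.052676 = +5.2676%.

+5.27%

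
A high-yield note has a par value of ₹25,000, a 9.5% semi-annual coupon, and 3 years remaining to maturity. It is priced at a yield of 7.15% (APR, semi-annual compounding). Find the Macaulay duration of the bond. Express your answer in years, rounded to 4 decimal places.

2.6908 years

Periodic yield y = 0.03575. Discount each cash flow and weight by its period:
  t   CF        PV=CF/(1+0.03575)^t    t·PV
  1     1,187.50     1,146.5122     1,146.5122
  2     1,187.50     1,106.9391     2,213.8782
  3     1,187.50     1,068.7319     3,206.1958
  4     1,187.50     1,031.8435     4,127.3742
  5     1,187.50       996.2284     4,981.1419
  6    26,187.50    21,211.1585   127,266.9508
  Σ                 26,561.4136   142,942.0531
Price P = Σ PV = 26,561.4136.
Macaulay duration = Σ(t·PV) / P = 142,942.0531 / 26,561.4136 = 5.38157 half-year periods.
In years: 5.38157 / 2 = 2.69078 years.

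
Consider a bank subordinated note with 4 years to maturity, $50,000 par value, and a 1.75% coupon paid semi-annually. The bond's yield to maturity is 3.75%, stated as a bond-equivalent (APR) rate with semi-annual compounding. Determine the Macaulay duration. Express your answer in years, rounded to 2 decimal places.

Periodic yield y = 0.01875. Discount each cash flow and weight by its period:
  t   CF        PV=CF/(1+0.01875)^t    t·PV
  1       437.50       429.4479       429.4479
  2       437.50       421.5439       843.0878
  3       437.50       413.7854     1,241.3563
  4       437.50       406.1697     1,624.6790
  5       437.50       398.6942     1,993.4711
  6       437.50       391.3563     2,348.1378
  7       437.50       384.1534     2,689.0739
  8    50,437.50    43,472.2960   347,778.3679
  Σ                 46,317.4469   358,947.6217
Price P = Σ PV = 46,317.4469.
Macaulay duration = Σ(t·PV) / P = 358,947.6217 / 46,317.4469 = 7.74973 half-year periods.
In years: 7.74973 / 2 = 3.87486 years.

3.87 years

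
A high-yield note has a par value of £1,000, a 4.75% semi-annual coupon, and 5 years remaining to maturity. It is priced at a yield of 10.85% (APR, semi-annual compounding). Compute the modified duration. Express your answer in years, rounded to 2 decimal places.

Periodic yield y = 0.05425. First find Macaulay duration:
  t   CF        PV=CF/(1+0.05425)^t    t·PV
  1        23.75        22.5279        22.5279
  2        23.75        21.3686        42.7372
  3        23.75        20.2690        60.8071
  4        23.75        19.2260        76.9040
  5        23.75        18.2367        91.1834
  6        23.75        17.2982       103.7894
  7        23.75        16.4081       114.8567
  8        23.75        15.5638       124.5101
  9        23.75        14.7629       132.8659
  10    1,023.75       603.6119     6,036.1193
  Σ                    769.2731     6,806.3011
P = 769.2731; Macaulay duration = 6,806.3011 / 769.2731 = 8.84770 half-year periods = 4.42385 years.
Modified duration = D_Mac / (1 + y) = 4.42385 / 1.05425 = 4.19621 years.

4.20 years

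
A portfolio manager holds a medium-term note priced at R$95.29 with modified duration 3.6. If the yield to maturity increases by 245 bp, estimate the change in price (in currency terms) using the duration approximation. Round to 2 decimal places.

Duration approximation: ΔP/P ≈ -D_mod · Δy = -3.6 × (+0.0245) = -0.088200.
ΔP ≈ 95.29 × (-0.088200) = -8.404578.

-R$8.40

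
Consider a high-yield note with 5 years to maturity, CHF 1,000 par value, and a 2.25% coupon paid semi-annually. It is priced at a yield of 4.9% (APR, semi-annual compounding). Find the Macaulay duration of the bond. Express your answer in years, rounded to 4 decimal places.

Periodic yield y = 0.0245. Discount each cash flow and weight by its period:
  t   CF        PV=CF/(1+0.0245)^t    t·PV
  1        11.25        10.9810        10.9810
  2        11.25        10.7184        21.4367
  3        11.25        10.4620        31.3861
  4        11.25        10.2119        40.8474
  5        11.25         9.9676        49.8382
  6        11.25         9.7293        58.3757
  7        11.25         9.4966        66.4763
  8        11.25         9.2695        74.1561
  9        11.25         9.0478        81.4305
  10    1,011.25       793.8508     7,938.5084
  Σ                    883.7350     8,373.4365
Price P = Σ PV = 883.7350.
Macaulay duration = Σ(t·PV) / P = 8,373.4365 / 883.7350 = 9.47505 half-year periods.
In years: 9.47505 / 2 = 4.73753 years.

4.7375 years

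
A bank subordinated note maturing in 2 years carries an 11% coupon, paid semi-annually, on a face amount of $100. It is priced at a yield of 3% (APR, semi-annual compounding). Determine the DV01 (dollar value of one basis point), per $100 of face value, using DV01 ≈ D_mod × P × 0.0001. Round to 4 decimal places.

$0.0212

Periodic yield y = 0.015.
  t   CF        PV=CF/(1+0.015)^t    t·PV
  1         5.50         5.4187         5.4187
  2         5.50         5.3386        10.6773
  3         5.50         5.2597        15.7792
  4       105.50        99.4004       397.6017
  Σ                    115.4175       429.4770
P = 115.4175; D_Mac = 3.72107 half-year periods = 1.86054 yrs; D_mod = 1.83304 yrs.
DV01 ≈ 1.83304 × 115.4175 × 0.0001 = 0.021157.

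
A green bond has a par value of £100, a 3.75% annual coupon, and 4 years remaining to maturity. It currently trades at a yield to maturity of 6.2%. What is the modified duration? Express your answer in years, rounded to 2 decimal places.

Periodic yield y = 0.062. First find Macaulay duration:
  t   CF        PV=CF/(1+0.062)^t    t·PV
  1         3.75         3.5311         3.5311
  2         3.75         3.3249         6.6499
  3         3.75         3.1308         9.3925
  4       103.75        81.5624       326.2496
  Σ                     91.5492       345.8230
P = 91.5492; Macaulay duration = 345.8230 / 91.5492 = 3.77745 years.
Modified duration = D_Mac / (1 + y) = 3.77745 / 1.062 = 3.55692 years.

3.56 years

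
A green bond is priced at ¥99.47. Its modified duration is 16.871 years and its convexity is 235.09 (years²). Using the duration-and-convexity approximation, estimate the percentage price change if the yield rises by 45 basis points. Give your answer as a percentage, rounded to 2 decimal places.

-7.35%

Duration effect: -D_mod·Δy = -16.871 × (+0.0045) = -0.0759195
Convexity effect: ½·C·(Δy)² = 0.5 × 235.09 × (0.0045)² = +0.00238028625
ΔP/P ≈ -0.0759195 + 0.00238028625 = -0.07353921375
= -7.353921375%.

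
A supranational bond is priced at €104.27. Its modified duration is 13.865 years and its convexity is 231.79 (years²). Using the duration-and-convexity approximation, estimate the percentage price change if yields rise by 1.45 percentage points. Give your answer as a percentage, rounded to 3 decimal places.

-17.668%

Duration effect: -D_mod·Δy = -13.865 × (+0.0145) = -0.2010425
Convexity effect: ½·C·(Δy)² = 0.5 × 231.79 × (0.0145)² = +0.02436692375
ΔP/P ≈ -0.2010425 + 0.02436692375 = -0.17667557625
= -17.667557625%.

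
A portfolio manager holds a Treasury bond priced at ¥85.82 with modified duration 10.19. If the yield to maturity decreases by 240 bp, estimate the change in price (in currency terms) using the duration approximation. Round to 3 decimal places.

Duration approximation: ΔP/P ≈ -D_mod · Δy = -10.19 × (-0.024) = +0.244560.
ΔP ≈ 85.82 × (+0.244560) = +20.9881392.

+¥20.988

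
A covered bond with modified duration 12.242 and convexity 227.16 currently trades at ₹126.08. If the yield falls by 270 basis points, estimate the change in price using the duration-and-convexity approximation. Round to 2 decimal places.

+₹52.11

Duration effect: -D_mod·Δy = -12.242 × (-0.027) = +0.330534
Convexity effect: ½·C·(Δy)² = 0.5 × 227.16 × (-0.027)² = +0.08279982
ΔP/P ≈ +0.330534 + 0.08279982 = +0.41333382
ΔP ≈ 126.08 × (+0.41333382) = +52.1131280256.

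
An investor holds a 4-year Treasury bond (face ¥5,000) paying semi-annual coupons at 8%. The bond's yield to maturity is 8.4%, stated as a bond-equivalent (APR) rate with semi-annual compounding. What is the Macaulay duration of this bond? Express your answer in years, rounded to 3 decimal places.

3.497 years

Periodic yield y = 0.042. Discount each cash flow and weight by its period:
  t   CF        PV=CF/(1+0.042)^t    t·PV
  1       200.00       191.9386       191.9386
  2       200.00       184.2021       368.4042
  3       200.00       176.7774       530.3323
  4       200.00       169.6521       678.6082
  5       200.00       162.8139       814.0694
  6       200.00       156.2513       937.5079
  7       200.00       149.9533     1,049.6729
  8     5,200.00     3,741.6365    29,933.0919
  Σ                  4,933.2251    34,503.6254
Price P = Σ PV = 4,933.2251.
Macaulay duration = Σ(t·PV) / P = 34,503.6254 / 4,933.2251 = 6.99413 half-year periods.
In years: 6.99413 / 2 = 3.49707 years.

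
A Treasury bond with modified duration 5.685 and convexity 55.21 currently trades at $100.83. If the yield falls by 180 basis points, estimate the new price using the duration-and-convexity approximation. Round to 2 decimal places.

$112.05

Duration effect: -D_mod·Δy = -5.685 × (-0.018) = +0.102330
Convexity effect: ½·C·(Δy)² = 0.5 × 55.21 × (-0.018)² = +0.00894402
ΔP/P ≈ +0.102330 + 0.00894402 = +0.11127402
New price ≈ 100.83 × (1 + 0.11127402) = 112.0497594366.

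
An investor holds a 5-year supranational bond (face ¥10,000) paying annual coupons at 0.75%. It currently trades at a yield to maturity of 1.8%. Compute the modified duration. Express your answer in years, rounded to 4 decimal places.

4.8368 years

Periodic yield y = 0.018. First find Macaulay duration:
  t   CF        PV=CF/(1+0.018)^t    t·PV
  1        75.00        73.6739        73.6739
  2        75.00        72.3712       144.7424
  3        75.00        71.0915       213.2746
  4        75.00        69.8345       279.3381
  5    10,075.00     9,215.2297    46,076.1485
  Σ                  9,502.2008    46,787.1774
P = 9,502.2008; Macaulay duration = 46,787.1774 / 9,502.2008 = 4.92383 years.
Modified duration = D_Mac / (1 + y) = 4.92383 / 1.018 = 4.83676 years.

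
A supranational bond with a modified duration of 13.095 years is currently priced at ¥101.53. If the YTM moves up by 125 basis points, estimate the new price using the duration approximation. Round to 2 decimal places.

¥84.91

Duration approximation: ΔP/P ≈ -D_mod · Δy = -13.095 × (+0.0125) = -0.1636875.
New price ≈ 101.53 × (1 - 0.1636875) = 84.910808125.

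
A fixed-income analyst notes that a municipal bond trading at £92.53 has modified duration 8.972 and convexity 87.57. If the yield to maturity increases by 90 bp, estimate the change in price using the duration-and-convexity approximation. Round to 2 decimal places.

Duration effect: -D_mod·Δy = -8.972 × (+0.009) = -0.080748
Convexity effect: ½·C·(Δy)² = 0.5 × 87.57 × (0.009)² = +0.003546585
ΔP/P ≈ -0.080748 + 0.003546585 = -0.077201415
ΔP ≈ 92.53 × (-0.077201415) = -7.14344692995.

-£7.14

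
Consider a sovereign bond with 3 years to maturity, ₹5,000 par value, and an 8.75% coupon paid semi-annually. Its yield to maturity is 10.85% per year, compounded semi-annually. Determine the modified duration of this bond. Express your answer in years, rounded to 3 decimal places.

Periodic yield y = 0.05425. First find Macaulay duration:
  t   CF        PV=CF/(1+0.05425)^t    t·PV
  1       218.75       207.4935       207.4935
  2       218.75       196.8162       393.6324
  3       218.75       186.6884       560.0651
  4       218.75       177.0817       708.3267
  5       218.75       167.9693       839.8467
  6     5,218.75     3,801.0610    22,806.3658
  Σ                  4,737.1100    25,515.7301
P = 4,737.1100; Macaulay duration = 25,515.7301 / 4,737.1100 = 5.38635 half-year periods = 2.69317 years.
Modified duration = D_Mac / (1 + y) = 2.69317 / 1.05425 = 2.55459 years.

2.555 years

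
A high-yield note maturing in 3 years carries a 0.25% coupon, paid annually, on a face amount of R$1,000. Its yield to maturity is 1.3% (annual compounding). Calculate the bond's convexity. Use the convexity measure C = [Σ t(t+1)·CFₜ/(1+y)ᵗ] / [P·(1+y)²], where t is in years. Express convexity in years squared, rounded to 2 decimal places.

11.65

With y = 0.013:
  t   CF        PV=CF/(1+0.013)^t    t·PV        t(t+1)·PV
  1         2.50         2.4679         2.4679           4.9358
  2         2.50         2.4362         4.8725          14.6175
  3     1,002.50       964.3974     2,893.1923      11,572.7692
  Σ                    969.3016     2,900.5327      11,592.3225
P = 969.3016.
Convexity = Σ t(t+1)·PV / [P·(1+y)²] = 11,592.3225 / (969.3016 × 1.026169) = 11.65447.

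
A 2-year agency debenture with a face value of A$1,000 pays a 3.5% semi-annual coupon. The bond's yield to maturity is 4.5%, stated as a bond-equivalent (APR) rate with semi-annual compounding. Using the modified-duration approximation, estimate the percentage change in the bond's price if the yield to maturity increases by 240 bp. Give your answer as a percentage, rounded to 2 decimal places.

-4.57%

Periodic yield y = 0.0225. Modified duration first:
  t   CF        PV=CF/(1+0.0225)^t    t·PV
  1        17.50        17.1149        17.1149
  2        17.50        16.7383        33.4766
  3        17.50        16.3700        49.1099
  4     1,017.50       930.8531     3,723.4124
  Σ                    981.0763     3,823.1139
P = 981.0763; D_Mac = 3.89686 half-year periods = 1.94843 yrs; D_mod = 1.94843/(1+0.0225) = 1.90555 yrs.
ΔP/P ≈ -D_mod · Δy = -1.90555 × (+0.024) = -0.045733 = -4.5733%.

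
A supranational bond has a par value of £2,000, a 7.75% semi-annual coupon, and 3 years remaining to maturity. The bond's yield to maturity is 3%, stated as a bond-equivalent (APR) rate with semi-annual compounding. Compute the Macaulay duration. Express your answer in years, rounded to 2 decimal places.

2.75 years

Periodic yield y = 0.015. Discount each cash flow and weight by its period:
  t   CF        PV=CF/(1+0.015)^t    t·PV
  1        77.50        76.3547        76.3547
  2        77.50        75.2263       150.4526
  3        77.50        74.1146       222.3437
  4        77.50        73.0193       292.0771
  5        77.50        71.9402       359.7009
  6     2,077.50     1,899.9614    11,399.7684
  Σ                  2,270.6164    12,500.6974
Price P = Σ PV = 2,270.6164.
Macaulay duration = Σ(t·PV) / P = 12,500.6974 / 2,270.6164 = 5.50542 half-year periods.
In years: 5.50542 / 2 = 2.75271 years.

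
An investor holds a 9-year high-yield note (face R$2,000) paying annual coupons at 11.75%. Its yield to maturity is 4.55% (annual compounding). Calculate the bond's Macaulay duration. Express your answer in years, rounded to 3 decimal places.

6.595 years

Periodic yield y = 0.0455. Discount each cash flow and weight by its year:
  t   CF        PV=CF/(1+0.0455)^t    t·PV
  1       235.00       224.7728       224.7728
  2       235.00       214.9908       429.9815
  3       235.00       205.6344       616.9032
  4       235.00       196.6852       786.7409
  5       235.00       188.1255       940.6275
  6       235.00       179.9383     1,079.6299
  7       235.00       172.1074     1,204.7520
  8       235.00       164.6173     1,316.9387
  9     2,235.00     1,497.4806    13,477.3250
  Σ                  3,044.3523    20,077.6714
Price P = Σ PV = 3,044.3523.
Macaulay duration = Σ(t·PV) / P = 20,077.6714 / 3,044.3523 = 6.59506 years.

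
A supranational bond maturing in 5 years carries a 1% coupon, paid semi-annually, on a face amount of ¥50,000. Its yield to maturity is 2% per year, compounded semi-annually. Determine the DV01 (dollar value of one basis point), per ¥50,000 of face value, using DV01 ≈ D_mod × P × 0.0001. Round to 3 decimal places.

¥23.043

Periodic yield y = 0.01.
  t   CF        PV=CF/(1+0.01)^t    t·PV
  1       250.00       247.5248       247.5248
  2       250.00       245.0740       490.1480
  3       250.00       242.6475       727.9426
  4       250.00       240.2451       960.9803
  5       250.00       237.8664     1,189.3321
  6       250.00       235.5113     1,413.0679
  7       250.00       233.1795     1,632.2566
  8       250.00       230.8708     1,846.9664
  9       250.00       228.5850     2,057.2646
  10   50,250.00    45,490.6695   454,906.6947
  Σ                 47,632.1739   465,472.1781
P = 47,632.1739; D_Mac = 9.77222 half-year periods = 4.88611 yrs; D_mod = 4.83773 yrs.
DV01 ≈ 4.83773 × 47,632.1739 × 0.0001 = 23.043177.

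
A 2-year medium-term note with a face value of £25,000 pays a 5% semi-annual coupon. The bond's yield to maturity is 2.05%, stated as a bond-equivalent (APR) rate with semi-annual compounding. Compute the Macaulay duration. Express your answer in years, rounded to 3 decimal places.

1.930 years

Periodic yield y = 0.01025. Discount each cash flow and weight by its period:
  t   CF        PV=CF/(1+0.01025)^t    t·PV
  1       625.00       618.6587       618.6587
  2       625.00       612.3818     1,224.7637
  3       625.00       606.1686     1,818.5058
  4    25,625.00    24,600.7551    98,403.0204
  Σ                 26,437.9643   102,064.9486
Price P = Σ PV = 26,437.9643.
Macaulay duration = Σ(t·PV) / P = 102,064.9486 / 26,437.9643 = 3.86054 half-year periods.
In years: 3.86054 / 2 = 1.93027 years.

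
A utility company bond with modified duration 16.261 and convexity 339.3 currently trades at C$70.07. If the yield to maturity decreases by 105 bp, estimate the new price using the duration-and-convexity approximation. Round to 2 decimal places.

C$83.34

Duration effect: -D_mod·Δy = -16.261 × (-0.0105) = +0.1707405
Convexity effect: ½·C·(Δy)² = 0.5 × 339.3 × (-0.0105)² = +0.0187039125
ΔP/P ≈ +0.1707405 + 0.0187039125 = +0.1894444125
New price ≈ 70.07 × (1 + 0.1894444125) = 83.344369983875.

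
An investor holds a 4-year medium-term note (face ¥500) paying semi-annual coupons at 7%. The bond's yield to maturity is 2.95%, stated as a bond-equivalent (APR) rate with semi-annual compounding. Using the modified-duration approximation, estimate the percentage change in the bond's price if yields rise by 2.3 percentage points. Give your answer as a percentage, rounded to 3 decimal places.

-8.143%

Periodic yield y = 0.01475. Modified duration first:
  t   CF        PV=CF/(1+0.01475)^t    t·PV
  1        17.50        17.2456        17.2456
  2        17.50        16.9950        33.9899
  3        17.50        16.7479        50.2438
  4        17.50        16.5045        66.0179
  5        17.50        16.2646        81.3229
  6        17.50        16.0282        96.1690
  7        17.50        15.7952       110.5663
  8       517.50       460.2967     3,682.3737
  Σ                    575.8776     4,137.9290
P = 575.8776; D_Mac = 7.18543 half-year periods = 3.59272 yrs; D_mod = 3.59272/(1+0.01475) = 3.54049 yrs.
ΔP/P ≈ -D_mod · Δy = -3.54049 × (+0.023) = -0.081431 = -8.1431%.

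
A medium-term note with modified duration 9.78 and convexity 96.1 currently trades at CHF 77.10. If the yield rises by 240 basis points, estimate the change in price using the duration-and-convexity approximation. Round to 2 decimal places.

-CHF 15.96

Duration effect: -D_mod·Δy = -9.78 × (+0.024) = -0.234720
Convexity effect: ½·C·(Δy)² = 0.5 × 96.1 × (0.024)² = +0.0276768
ΔP/P ≈ -0.234720 + 0.0276768 = -0.2070432
ΔP ≈ 77.10 × (-0.2070432) = -15.96303072.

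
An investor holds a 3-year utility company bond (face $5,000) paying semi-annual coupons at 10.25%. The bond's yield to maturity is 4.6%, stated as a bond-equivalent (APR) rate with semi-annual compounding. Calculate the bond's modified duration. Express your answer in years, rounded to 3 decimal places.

Periodic yield y = 0.023. First find Macaulay duration:
  t   CF        PV=CF/(1+0.023)^t    t·PV
  1       256.25       250.4888       250.4888
  2       256.25       244.8570       489.7141
  3       256.25       239.3520       718.0559
  4       256.25       233.9706       935.8825
  5       256.25       228.7103     1,143.5515
  6     5,256.25     4,585.8750    27,515.2499
  Σ                  5,783.2537    31,052.9425
P = 5,783.2537; Macaulay duration = 31,052.9425 / 5,783.2537 = 5.36946 half-year periods = 2.68473 years.
Modified duration = D_Mac / (1 + y) = 2.68473 / 1.023 = 2.62437 years.

2.624 years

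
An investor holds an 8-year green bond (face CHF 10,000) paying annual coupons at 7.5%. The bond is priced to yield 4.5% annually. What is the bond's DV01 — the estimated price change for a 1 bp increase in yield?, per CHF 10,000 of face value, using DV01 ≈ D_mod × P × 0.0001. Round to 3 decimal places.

Periodic yield y = 0.045.
  t   CF        PV=CF/(1+0.045)^t    t·PV
  1       750.00       717.7033       717.7033
  2       750.00       686.7975     1,373.5949
  3       750.00       657.2225     1,971.6674
  4       750.00       628.9210     2,515.6840
  5       750.00       601.8383     3,009.1914
  6       750.00       575.9218     3,455.5308
  7       750.00       551.1213     3,857.8494
  8    10,750.00     7,559.2401    60,473.9209
  Σ                 11,978.7658    77,375.1422
P = 11,978.7658; D_Mac = 6.45936 yrs; D_mod = 6.18120 yrs.
DV01 ≈ 6.18120 × 11,978.7658 × 0.0001 = 7.404320.

CHF 7.404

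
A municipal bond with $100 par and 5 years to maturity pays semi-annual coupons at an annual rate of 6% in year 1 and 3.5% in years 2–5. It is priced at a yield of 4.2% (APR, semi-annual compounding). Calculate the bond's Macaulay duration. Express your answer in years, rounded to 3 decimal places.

4.528 years

Periodic yield y = 0.021. Discount each cash flow and weight by its period:
  t   CF        PV=CF/(1+0.021)^t    t·PV
  1         3.00         2.9383         2.9383
  2         3.00         2.8779         5.7557
  3         1.75         1.6442         4.9327
  4         1.75         1.6104         6.4416
  5         1.75         1.5773         7.8864
  6         1.75         1.5448         9.2690
  7         1.75         1.5131        10.5915
  8         1.75         1.4819        11.8556
  9         1.75         1.4515        13.0632
  10      101.75        82.6565       826.5650
  Σ                     99.2959       899.2989
Price P = Σ PV = 99.2959.
Macaulay duration = Σ(t·PV) / P = 899.2989 / 99.2959 = 9.05676 half-year periods.
In years: 9.05676 / 2 = 4.52838 years.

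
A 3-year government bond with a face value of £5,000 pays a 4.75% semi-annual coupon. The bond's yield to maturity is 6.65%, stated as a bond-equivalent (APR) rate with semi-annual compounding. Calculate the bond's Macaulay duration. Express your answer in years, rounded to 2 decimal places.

Periodic yield y = 0.03325. Discount each cash flow and weight by its period:
  t   CF        PV=CF/(1+0.03325)^t    t·PV
  1       118.75       114.9286       114.9286
  2       118.75       111.2302       222.4604
  3       118.75       107.6508       322.9525
  4       118.75       104.1866       416.7465
  5       118.75       100.8339       504.1695
  6     5,118.75     4,206.6021    25,239.6127
  Σ                  4,745.4323    26,820.8702
Price P = Σ PV = 4,745.4323.
Macaulay duration = Σ(t·PV) / P = 26,820.8702 / 4,745.4323 = 5.65193 half-year periods.
In years: 5.65193 / 2 = 2.82597 years.

2.83 years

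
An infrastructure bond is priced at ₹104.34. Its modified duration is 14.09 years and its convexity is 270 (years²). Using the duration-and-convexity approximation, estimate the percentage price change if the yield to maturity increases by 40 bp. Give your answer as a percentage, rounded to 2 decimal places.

Duration effect: -D_mod·Δy = -14.09 × (+0.004) = -0.056360
Convexity effect: ½·C·(Δy)² = 0.5 × 270 × (0.004)² = +0.0021600
ΔP/P ≈ -0.056360 + 0.0021600 = -0.054200
= -5.4200%.

-5.42%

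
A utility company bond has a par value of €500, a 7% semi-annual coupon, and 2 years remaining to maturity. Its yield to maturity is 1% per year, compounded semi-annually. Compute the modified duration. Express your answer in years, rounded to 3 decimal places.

1.897 years

Periodic yield y = 0.005. First find Macaulay duration:
  t   CF        PV=CF/(1+0.005)^t    t·PV
  1        17.50        17.4129        17.4129
  2        17.50        17.3263        34.6526
  3        17.50        17.2401        51.7203
  4       517.50       507.2781     2,029.1124
  Σ                    559.2574     2,132.8982
P = 559.2574; Macaulay duration = 2,132.8982 / 559.2574 = 3.81380 half-year periods = 1.90690 years.
Modified duration = D_Mac / (1 + y) = 1.90690 / 1.005 = 1.89741 years.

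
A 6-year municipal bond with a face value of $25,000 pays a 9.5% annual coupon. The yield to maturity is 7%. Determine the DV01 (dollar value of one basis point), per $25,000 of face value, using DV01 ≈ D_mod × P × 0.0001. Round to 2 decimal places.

$12.84

Periodic yield y = 0.07.
  t   CF        PV=CF/(1+0.07)^t    t·PV
  1     2,375.00     2,219.6262     2,219.6262
  2     2,375.00     2,074.4170     4,148.8340
  3     2,375.00     1,938.7075     5,816.1224
  4     2,375.00     1,811.8761     7,247.5045
  5     2,375.00     1,693.3422     8,466.7109
  6    27,375.00    18,241.1184   109,446.7103
  Σ                 27,979.0873   137,345.5082
P = 27,979.0873; D_Mac = 4.90886 yrs; D_mod = 4.58772 yrs.
DV01 ≈ 4.58772 × 27,979.0873 × 0.0001 = 12.836029.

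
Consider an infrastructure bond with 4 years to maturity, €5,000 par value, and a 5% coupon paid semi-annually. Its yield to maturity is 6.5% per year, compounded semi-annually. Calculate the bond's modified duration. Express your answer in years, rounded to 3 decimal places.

3.549 years

Periodic yield y = 0.0325. First find Macaulay duration:
  t   CF        PV=CF/(1+0.0325)^t    t·PV
  1       125.00       121.0654       121.0654
  2       125.00       117.2546       234.5092
  3       125.00       113.5638       340.6913
  4       125.00       109.9891       439.9565
  5       125.00       106.5270       532.6350
  6       125.00       103.1739       619.0431
  7       125.00        99.9263       699.4838
  8     5,125.00     3,968.0157    31,744.1260
  Σ                  4,739.5157    34,731.5103
P = 4,739.5157; Macaulay duration = 34,731.5103 / 4,739.5157 = 7.32807 half-year periods = 3.66404 years.
Modified duration = D_Mac / (1 + y) = 3.66404 / 1.0325 = 3.54870 years.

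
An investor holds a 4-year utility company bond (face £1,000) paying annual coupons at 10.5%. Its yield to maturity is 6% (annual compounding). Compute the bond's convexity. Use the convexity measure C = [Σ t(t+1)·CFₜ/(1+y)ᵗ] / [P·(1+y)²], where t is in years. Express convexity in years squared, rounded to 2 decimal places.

With y = 0.06:
  t   CF        PV=CF/(1+0.06)^t    t·PV        t(t+1)·PV
  1       105.00        99.0566        99.0566         198.1132
  2       105.00        93.4496       186.8993         560.6978
  3       105.00        88.1600       264.4801       1,057.9203
  4     1,105.00       875.2635     3,501.0540      17,505.2700
  Σ                  1,155.9298     4,051.4899      19,322.0012
P = 1,155.9298.
Convexity = Σ t(t+1)·PV / [P·(1+y)²] = 19,322.0012 / (1,155.9298 × 1.123600) = 14.87678.

14.88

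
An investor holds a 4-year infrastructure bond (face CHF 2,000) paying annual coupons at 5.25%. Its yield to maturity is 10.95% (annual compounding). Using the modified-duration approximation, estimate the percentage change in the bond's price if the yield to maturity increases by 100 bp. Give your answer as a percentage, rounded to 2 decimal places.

-3.31%

Periodic yield y = 0.1095. Modified duration first:
  t   CF        PV=CF/(1+0.1095)^t    t·PV
  1       105.00        94.6372        94.6372
  2       105.00        85.2972       170.5944
  3       105.00        76.8789       230.6368
  4     2,105.00     1,389.1299     5,556.5198
  Σ                  1,645.9433     6,052.3882
P = 1,645.9433; D_Mac = 3.67715 yrs; D_mod = 3.67715/(1+0.1095) = 3.31424 yrs.
ΔP/P ≈ -D_mod · Δy = -3.31424 × (+0.01) = -0.033142 = -3.3142%.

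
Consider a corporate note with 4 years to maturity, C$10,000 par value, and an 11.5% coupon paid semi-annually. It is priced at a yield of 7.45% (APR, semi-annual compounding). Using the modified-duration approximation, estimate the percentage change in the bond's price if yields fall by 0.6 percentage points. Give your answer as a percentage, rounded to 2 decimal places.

+1.95%

Periodic yield y = 0.03725. Modified duration first:
  t   CF        PV=CF/(1+0.03725)^t    t·PV
  1       575.00       554.3504       554.3504
  2       575.00       534.4425     1,068.8849
  3       575.00       515.2494     1,545.7483
  4       575.00       496.7456     1,986.9826
  5       575.00       478.9064     2,394.5319
  6       575.00       461.7078     2,770.2466
  7       575.00       445.1268     3,115.8876
  8    10,575.00     7,892.4680    63,139.7438
  Σ                 11,378.9969    76,576.3761
P = 11,378.9969; D_Mac = 6.72962 half-year periods = 3.36481 yrs; D_mod = 3.36481/(1+0.03725) = 3.24397 yrs.
ΔP/P ≈ -D_mod · Δy = -3.24397 × (-0.006) = +0.019464 = +1.9464%.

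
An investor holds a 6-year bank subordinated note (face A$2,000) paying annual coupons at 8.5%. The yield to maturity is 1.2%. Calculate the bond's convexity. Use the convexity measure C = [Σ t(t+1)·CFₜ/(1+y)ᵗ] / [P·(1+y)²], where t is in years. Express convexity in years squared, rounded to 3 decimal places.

With y = 0.012:
  t   CF        PV=CF/(1+0.012)^t    t·PV        t(t+1)·PV
  1       170.00       167.9842       167.9842         335.9684
  2       170.00       165.9923       331.9846         995.9537
  3       170.00       164.0240       492.0720       1,968.2879
  4       170.00       162.0790       648.3162       3,241.5809
  5       170.00       160.1572       800.7858       4,804.7148
  6     2,170.00     2,020.1176    12,120.7058      84,844.9405
  Σ                  2,840.3543    14,561.8485      96,191.4462
P = 2,840.3543.
Convexity = Σ t(t+1)·PV / [P·(1+y)²] = 96,191.4462 / (2,840.3543 × 1.024144) = 33.06762.

33.068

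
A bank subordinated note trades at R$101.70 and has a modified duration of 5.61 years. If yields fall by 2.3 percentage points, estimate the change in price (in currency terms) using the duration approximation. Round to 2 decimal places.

Duration approximation: ΔP/P ≈ -D_mod · Δy = -5.61 × (-0.023) = +0.129030.
ΔP ≈ 101.70 × (+0.129030) = +13.122351.

+R$13.12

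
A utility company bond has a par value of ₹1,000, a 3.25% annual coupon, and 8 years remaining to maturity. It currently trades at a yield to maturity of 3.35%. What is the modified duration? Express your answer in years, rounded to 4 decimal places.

Periodic yield y = 0.0335. First find Macaulay duration:
  t   CF        PV=CF/(1+0.0335)^t    t·PV
  1        32.50        31.4465        31.4465
  2        32.50        30.4272        60.8545
  3        32.50        29.4410        88.3229
  4        32.50        28.4867       113.9466
  5        32.50        27.5633       137.8164
  6        32.50        26.6698       160.0191
  7        32.50        25.8054       180.6375
  8     1,032.50       793.2429     6,345.9435
  Σ                    993.0828     7,118.9870
P = 993.0828; Macaulay duration = 7,118.9870 / 993.0828 = 7.16857 years.
Modified duration = D_Mac / (1 + y) = 7.16857 / 1.0335 = 6.93621 years.

6.9362 years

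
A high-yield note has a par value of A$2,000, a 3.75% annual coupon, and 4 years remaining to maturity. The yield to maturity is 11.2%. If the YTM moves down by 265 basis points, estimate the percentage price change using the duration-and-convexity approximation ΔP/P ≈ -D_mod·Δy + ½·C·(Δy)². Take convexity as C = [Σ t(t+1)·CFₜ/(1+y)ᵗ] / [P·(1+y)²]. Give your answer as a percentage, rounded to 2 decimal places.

+9.47%

With y = 0.112:
  t   CF        PV=CF/(1+0.112)^t    t·PV        t(t+1)·PV
  1        75.00        67.4460        67.4460         134.8921
  2        75.00        60.6529       121.3058         363.9175
  3        75.00        54.5440       163.6320         654.5279
  4     2,075.00     1,357.0597     5,428.2388      27,141.1939
  Σ                  1,539.7026     5,780.6226      28,294.5314
P = 1,539.7026; D_Mac = 3.75438 yrs; D_mod = 3.37624 yrs; C = 14.86128.
Duration effect: -3.37624 × (-0.0265) = +0.089470
Convexity effect: 0.5 × 14.86128 × (-0.0265)² = +0.0052182
ΔP/P ≈ +0.089470 + 0.0052182 = +0.094688 = +9.4688%.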